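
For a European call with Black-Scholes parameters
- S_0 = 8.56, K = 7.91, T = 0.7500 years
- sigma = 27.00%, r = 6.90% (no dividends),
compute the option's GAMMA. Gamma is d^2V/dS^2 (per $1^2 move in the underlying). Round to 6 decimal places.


Answer: Gamma = 0.158606

Derivation:
d1 = 0.6759698567; d2 = 0.4421429976
phi(d1) = 0.3174591416; exp(-qT) = 1.0000000000; exp(-rT) = 0.9495662287
Gamma = exp(-qT) * phi(d1) / (S * sigma * sqrt(T)) = 1.0000000000 * 0.3174591416 / (8.5600 * 0.2700 * 0.8660254038) = 0.158606


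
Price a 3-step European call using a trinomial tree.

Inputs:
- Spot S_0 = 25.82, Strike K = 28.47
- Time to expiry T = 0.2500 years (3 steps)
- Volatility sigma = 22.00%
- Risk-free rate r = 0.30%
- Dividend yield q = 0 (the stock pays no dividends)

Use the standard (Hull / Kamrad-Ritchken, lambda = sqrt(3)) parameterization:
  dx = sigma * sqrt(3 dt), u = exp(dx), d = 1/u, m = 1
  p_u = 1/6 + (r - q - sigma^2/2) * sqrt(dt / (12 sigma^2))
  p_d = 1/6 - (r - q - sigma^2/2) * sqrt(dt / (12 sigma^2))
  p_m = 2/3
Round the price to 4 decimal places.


dt = T/N = 0.083333; dx = sigma*sqrt(3*dt) = 0.110000
u = exp(dx) = 1.116278; d = 1/u = 0.895834
p_u = 0.158636, p_m = 0.666667, p_d = 0.174697
Discount per step: exp(-r*dt) = 0.999750
Stock lattice S(k, j) with j the centered position index:
  k=0: S(0,+0) = 25.8200
  k=1: S(1,-1) = 23.1304; S(1,+0) = 25.8200; S(1,+1) = 28.8223
  k=2: S(2,-2) = 20.7210; S(2,-1) = 23.1304; S(2,+0) = 25.8200; S(2,+1) = 28.8223; S(2,+2) = 32.1737
  k=3: S(3,-3) = 18.5626; S(3,-2) = 20.7210; S(3,-1) = 23.1304; S(3,+0) = 25.8200; S(3,+1) = 28.8223; S(3,+2) = 32.1737; S(3,+3) = 35.9148
Terminal payoffs V(N, j) = max(S_T - K, 0):
  V(3,-3) = 0.000000; V(3,-2) = 0.000000; V(3,-1) = 0.000000; V(3,+0) = 0.000000; V(3,+1) = 0.352300; V(3,+2) = 3.703701; V(3,+3) = 7.444797
Backward induction: V(k, j) = exp(-r*dt) * [p_u * V(k+1, j+1) + p_m * V(k+1, j) + p_d * V(k+1, j-1)]
  V(2,-2) = exp(-r*dt) * [p_u*0.000000 + p_m*0.000000 + p_d*0.000000] = 0.000000
  V(2,-1) = exp(-r*dt) * [p_u*0.000000 + p_m*0.000000 + p_d*0.000000] = 0.000000
  V(2,+0) = exp(-r*dt) * [p_u*0.352300 + p_m*0.000000 + p_d*0.000000] = 0.055874
  V(2,+1) = exp(-r*dt) * [p_u*3.703701 + p_m*0.352300 + p_d*0.000000] = 0.822203
  V(2,+2) = exp(-r*dt) * [p_u*7.444797 + p_m*3.703701 + p_d*0.352300] = 3.710768
  V(1,-1) = exp(-r*dt) * [p_u*0.055874 + p_m*0.000000 + p_d*0.000000] = 0.008861
  V(1,+0) = exp(-r*dt) * [p_u*0.822203 + p_m*0.055874 + p_d*0.000000] = 0.167638
  V(1,+1) = exp(-r*dt) * [p_u*3.710768 + p_m*0.822203 + p_d*0.055874] = 1.146272
  V(0,+0) = exp(-r*dt) * [p_u*1.146272 + p_m*0.167638 + p_d*0.008861] = 0.295074

Answer: Price = V(0,0) = 0.2951


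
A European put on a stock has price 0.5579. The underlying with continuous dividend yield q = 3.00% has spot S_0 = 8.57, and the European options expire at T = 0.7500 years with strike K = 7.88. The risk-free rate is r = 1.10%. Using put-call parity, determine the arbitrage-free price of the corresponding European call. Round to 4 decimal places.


Put-call parity: C - P = S_0 * exp(-qT) - K * exp(-rT).
S_0 * exp(-qT) = 8.5700 * 0.97775124 = 8.37932810
K * exp(-rT) = 7.8800 * 0.99178394 = 7.81525743
C = P + S*exp(-qT) - K*exp(-rT)
C = 0.5579 + 8.37932810 - 7.81525743 = 1.1220

Answer: Call price = 1.1220


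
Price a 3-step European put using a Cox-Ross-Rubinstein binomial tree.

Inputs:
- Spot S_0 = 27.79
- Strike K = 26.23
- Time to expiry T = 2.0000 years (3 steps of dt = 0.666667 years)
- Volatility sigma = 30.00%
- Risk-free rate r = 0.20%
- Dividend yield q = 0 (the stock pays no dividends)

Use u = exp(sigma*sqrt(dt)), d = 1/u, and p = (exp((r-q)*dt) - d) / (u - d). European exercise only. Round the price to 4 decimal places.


Answer: Price = V(0,0) = 4.0774

Derivation:
dt = T/N = 0.666667
u = exp(sigma*sqrt(dt)) = 1.277556; d = 1/u = 0.782744
p = (exp((r-q)*dt) - d) / (u - d) = 0.441764
Discount per step: exp(-r*dt) = 0.998668
Stock lattice S(k, i) with i counting down-moves:
  k=0: S(0,0) = 27.7900
  k=1: S(1,0) = 35.5033; S(1,1) = 21.7525
  k=2: S(2,0) = 45.3574; S(2,1) = 27.7900; S(2,2) = 17.0266
  k=3: S(3,0) = 57.9467; S(3,1) = 35.5033; S(3,2) = 21.7525; S(3,3) = 13.3275
Terminal payoffs V(N, i) = max(K - S_T, 0):
  V(3,0) = 0.000000; V(3,1) = 0.000000; V(3,2) = 4.477531; V(3,3) = 12.902503
Backward induction: V(k, i) = exp(-r*dt) * [p * V(k+1, i) + (1-p) * V(k+1, i+1)].
  V(2,0) = exp(-r*dt) * [p*0.000000 + (1-p)*0.000000] = 0.000000
  V(2,1) = exp(-r*dt) * [p*0.000000 + (1-p)*4.477531] = 2.496191
  V(2,2) = exp(-r*dt) * [p*4.477531 + (1-p)*12.902503] = 9.168425
  V(1,0) = exp(-r*dt) * [p*0.000000 + (1-p)*2.496191] = 1.391608
  V(1,1) = exp(-r*dt) * [p*2.496191 + (1-p)*9.168425] = 6.212586
  V(0,0) = exp(-r*dt) * [p*1.391608 + (1-p)*6.212586] = 4.077413


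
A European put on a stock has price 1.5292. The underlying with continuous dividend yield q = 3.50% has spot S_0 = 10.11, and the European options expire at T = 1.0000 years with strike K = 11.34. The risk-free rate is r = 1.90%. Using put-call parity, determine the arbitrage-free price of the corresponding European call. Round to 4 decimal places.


Answer: Call price = 0.1649

Derivation:
Put-call parity: C - P = S_0 * exp(-qT) - K * exp(-rT).
S_0 * exp(-qT) = 10.1100 * 0.96560542 = 9.76227076
K * exp(-rT) = 11.3400 * 0.98117936 = 11.12657397
C = P + S*exp(-qT) - K*exp(-rT)
C = 1.5292 + 9.76227076 - 11.12657397 = 0.1649


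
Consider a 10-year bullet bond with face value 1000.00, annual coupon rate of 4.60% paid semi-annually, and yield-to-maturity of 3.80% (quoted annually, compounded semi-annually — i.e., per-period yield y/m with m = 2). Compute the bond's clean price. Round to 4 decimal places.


Coupon per period c = face * coupon_rate / m = 23.000000
Periods per year m = 2; per-period yield y/m = 0.019000
Number of cashflows N = 20
Cashflows (t years, CF_t, discount factor 1/(1+y/m)^(m*t), PV):
  t = 0.5000: CF_t = 23.000000, DF = 0.981354, PV = 22.571148
  t = 1.0000: CF_t = 23.000000, DF = 0.963056, PV = 22.150293
  t = 1.5000: CF_t = 23.000000, DF = 0.945099, PV = 21.737284
  t = 2.0000: CF_t = 23.000000, DF = 0.927477, PV = 21.331977
  t = 2.5000: CF_t = 23.000000, DF = 0.910184, PV = 20.934226
  t = 3.0000: CF_t = 23.000000, DF = 0.893213, PV = 20.543892
  t = 3.5000: CF_t = 23.000000, DF = 0.876558, PV = 20.160837
  t = 4.0000: CF_t = 23.000000, DF = 0.860214, PV = 19.784923
  t = 4.5000: CF_t = 23.000000, DF = 0.844175, PV = 19.416019
  t = 5.0000: CF_t = 23.000000, DF = 0.828434, PV = 19.053993
  t = 5.5000: CF_t = 23.000000, DF = 0.812988, PV = 18.698717
  t = 6.0000: CF_t = 23.000000, DF = 0.797829, PV = 18.350066
  t = 6.5000: CF_t = 23.000000, DF = 0.782953, PV = 18.007915
  t = 7.0000: CF_t = 23.000000, DF = 0.768354, PV = 17.672145
  t = 7.5000: CF_t = 23.000000, DF = 0.754028, PV = 17.342635
  t = 8.0000: CF_t = 23.000000, DF = 0.739968, PV = 17.019269
  t = 8.5000: CF_t = 23.000000, DF = 0.726171, PV = 16.701932
  t = 9.0000: CF_t = 23.000000, DF = 0.712631, PV = 16.390512
  t = 9.5000: CF_t = 23.000000, DF = 0.699343, PV = 16.084899
  t = 10.0000: CF_t = 1023.000000, DF = 0.686304, PV = 702.088652
Price P = sum_t PV_t = 1066.041333

Answer: Price = 1066.0413


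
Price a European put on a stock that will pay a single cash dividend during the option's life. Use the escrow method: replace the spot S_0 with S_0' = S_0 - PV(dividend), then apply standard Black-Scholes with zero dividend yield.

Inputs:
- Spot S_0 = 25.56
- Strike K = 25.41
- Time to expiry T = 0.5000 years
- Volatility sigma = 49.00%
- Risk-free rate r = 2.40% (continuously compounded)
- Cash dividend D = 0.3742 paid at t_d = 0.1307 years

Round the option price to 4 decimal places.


PV(D) = D * exp(-r * t_d) = 0.3742 * 0.99686811 = 0.37302805
S_0' = S_0 - PV(D) = 25.5600 - 0.37302805 = 25.18697195
d1 = (ln(S_0'/K) + (r + sigma^2/2)*T) / (sigma*sqrt(T)) = 0.18243089
d2 = d1 - sigma*sqrt(T) = -0.16405144
exp(-rT) = 0.98807171
N(-d1) = 0.42762229; N(-d2) = 0.56515467
P = K * exp(-rT) * N(-d2) - S_0' * N(-d1) = 25.4100 * 0.98807171 * 0.56515467 - 25.18697195 * 0.42762229 = 3.4188

Answer: Price = 3.4188


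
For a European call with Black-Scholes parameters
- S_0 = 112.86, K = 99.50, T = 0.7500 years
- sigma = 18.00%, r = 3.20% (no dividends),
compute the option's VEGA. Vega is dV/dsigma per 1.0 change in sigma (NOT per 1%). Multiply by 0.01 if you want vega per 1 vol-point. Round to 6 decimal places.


d1 = 1.0401315896; d2 = 0.8842470169
phi(d1) = 0.2322652143; exp(-qT) = 1.0000000000; exp(-rT) = 0.9762857098
Vega = S * exp(-qT) * phi(d1) * sqrt(T) = 112.8600 * 1.0000000000 * 0.2322652143 * 0.8660254038 = 22.701515

Answer: Vega = 22.701515


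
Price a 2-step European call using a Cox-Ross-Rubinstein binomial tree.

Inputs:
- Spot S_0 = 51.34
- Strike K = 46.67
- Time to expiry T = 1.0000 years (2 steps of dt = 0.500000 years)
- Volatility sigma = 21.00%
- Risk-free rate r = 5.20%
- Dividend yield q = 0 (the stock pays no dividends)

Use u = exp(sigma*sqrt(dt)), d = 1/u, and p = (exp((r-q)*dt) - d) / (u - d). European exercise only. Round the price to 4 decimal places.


Answer: Price = V(0,0) = 8.6634

Derivation:
dt = T/N = 0.500000
u = exp(sigma*sqrt(dt)) = 1.160084; d = 1/u = 0.862007
p = (exp((r-q)*dt) - d) / (u - d) = 0.551314
Discount per step: exp(-r*dt) = 0.974335
Stock lattice S(k, i) with i counting down-moves:
  k=0: S(0,0) = 51.3400
  k=1: S(1,0) = 59.5587; S(1,1) = 44.2554
  k=2: S(2,0) = 69.0931; S(2,1) = 51.3400; S(2,2) = 38.1485
Terminal payoffs V(N, i) = max(S_T - K, 0):
  V(2,0) = 22.423111; V(2,1) = 4.670000; V(2,2) = 0.000000
Backward induction: V(k, i) = exp(-r*dt) * [p * V(k+1, i) + (1-p) * V(k+1, i+1)].
  V(1,0) = exp(-r*dt) * [p*22.423111 + (1-p)*4.670000] = 14.086494
  V(1,1) = exp(-r*dt) * [p*4.670000 + (1-p)*0.000000] = 2.508561
  V(0,0) = exp(-r*dt) * [p*14.086494 + (1-p)*2.508561] = 8.663439


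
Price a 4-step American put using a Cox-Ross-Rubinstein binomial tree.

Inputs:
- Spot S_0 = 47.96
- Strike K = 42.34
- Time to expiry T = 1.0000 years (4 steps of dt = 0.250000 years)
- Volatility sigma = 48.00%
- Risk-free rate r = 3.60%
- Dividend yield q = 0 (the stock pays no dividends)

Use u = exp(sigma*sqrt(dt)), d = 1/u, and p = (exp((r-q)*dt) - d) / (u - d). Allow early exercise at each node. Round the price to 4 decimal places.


Answer: Price = V(0,0) = 5.5925

Derivation:
dt = T/N = 0.250000
u = exp(sigma*sqrt(dt)) = 1.271249; d = 1/u = 0.786628
p = (exp((r-q)*dt) - d) / (u - d) = 0.458941
Discount per step: exp(-r*dt) = 0.991040
Stock lattice S(k, i) with i counting down-moves:
  k=0: S(0,0) = 47.9600
  k=1: S(1,0) = 60.9691; S(1,1) = 37.7267
  k=2: S(2,0) = 77.5069; S(2,1) = 47.9600; S(2,2) = 29.6769
  k=3: S(3,0) = 98.5306; S(3,1) = 60.9691; S(3,2) = 37.7267; S(3,3) = 23.3446
  k=4: S(4,0) = 125.2570; S(4,1) = 77.5069; S(4,2) = 47.9600; S(4,3) = 29.6769; S(4,4) = 18.3635
Terminal payoffs V(N, i) = max(K - S_T, 0):
  V(4,0) = 0.000000; V(4,1) = 0.000000; V(4,2) = 0.000000; V(4,3) = 12.663149; V(4,4) = 23.976457
Backward induction: V(k, i) = exp(-r*dt) * [p * V(k+1, i) + (1-p) * V(k+1, i+1)]; then take max(V_cont, immediate exercise) for American.
  V(3,0) = exp(-r*dt) * [p*0.000000 + (1-p)*0.000000] = 0.000000; exercise = 0.000000; V(3,0) = max -> 0.000000
  V(3,1) = exp(-r*dt) * [p*0.000000 + (1-p)*0.000000] = 0.000000; exercise = 0.000000; V(3,1) = max -> 0.000000
  V(3,2) = exp(-r*dt) * [p*0.000000 + (1-p)*12.663149] = 6.790119; exercise = 4.613328; V(3,2) = max -> 6.790119
  V(3,3) = exp(-r*dt) * [p*12.663149 + (1-p)*23.976457] = 18.616011; exercise = 18.995362; V(3,3) = max -> 18.995362
  V(2,0) = exp(-r*dt) * [p*0.000000 + (1-p)*0.000000] = 0.000000; exercise = 0.000000; V(2,0) = max -> 0.000000
  V(2,1) = exp(-r*dt) * [p*0.000000 + (1-p)*6.790119] = 3.640936; exercise = 0.000000; V(2,1) = max -> 3.640936
  V(2,2) = exp(-r*dt) * [p*6.790119 + (1-p)*18.995362] = 13.273867; exercise = 12.663149; V(2,2) = max -> 13.273867
  V(1,0) = exp(-r*dt) * [p*0.000000 + (1-p)*3.640936] = 1.952310; exercise = 0.000000; V(1,0) = max -> 1.952310
  V(1,1) = exp(-r*dt) * [p*3.640936 + (1-p)*13.273867] = 8.773598; exercise = 4.613328; V(1,1) = max -> 8.773598
  V(0,0) = exp(-r*dt) * [p*1.952310 + (1-p)*8.773598] = 5.592467; exercise = 0.000000; V(0,0) = max -> 5.592467


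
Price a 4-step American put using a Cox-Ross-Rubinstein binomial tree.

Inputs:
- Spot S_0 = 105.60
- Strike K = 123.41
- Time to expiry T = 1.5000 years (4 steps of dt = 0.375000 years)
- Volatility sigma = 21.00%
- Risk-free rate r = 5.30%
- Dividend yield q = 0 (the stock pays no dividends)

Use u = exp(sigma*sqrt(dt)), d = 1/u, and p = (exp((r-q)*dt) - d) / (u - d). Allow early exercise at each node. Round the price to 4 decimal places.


Answer: Price = V(0,0) = 18.8698

Derivation:
dt = T/N = 0.375000
u = exp(sigma*sqrt(dt)) = 1.137233; d = 1/u = 0.879327
p = (exp((r-q)*dt) - d) / (u - d) = 0.545729
Discount per step: exp(-r*dt) = 0.980321
Stock lattice S(k, i) with i counting down-moves:
  k=0: S(0,0) = 105.6000
  k=1: S(1,0) = 120.0918; S(1,1) = 92.8570
  k=2: S(2,0) = 136.5724; S(2,1) = 105.6000; S(2,2) = 81.6516
  k=3: S(3,0) = 155.3146; S(3,1) = 120.0918; S(3,2) = 92.8570; S(3,3) = 71.7985
  k=4: S(4,0) = 176.6290; S(4,1) = 136.5724; S(4,2) = 105.6000; S(4,3) = 81.6516; S(4,4) = 63.1344
Terminal payoffs V(N, i) = max(K - S_T, 0):
  V(4,0) = 0.000000; V(4,1) = 0.000000; V(4,2) = 17.810000; V(4,3) = 41.758356; V(4,4) = 60.275617
Backward induction: V(k, i) = exp(-r*dt) * [p * V(k+1, i) + (1-p) * V(k+1, i+1)]; then take max(V_cont, immediate exercise) for American.
  V(3,0) = exp(-r*dt) * [p*0.000000 + (1-p)*0.000000] = 0.000000; exercise = 0.000000; V(3,0) = max -> 0.000000
  V(3,1) = exp(-r*dt) * [p*0.000000 + (1-p)*17.810000] = 7.931361; exercise = 3.318184; V(3,1) = max -> 7.931361
  V(3,2) = exp(-r*dt) * [p*17.810000 + (1-p)*41.758356] = 28.124488; exercise = 30.553048; V(3,2) = max -> 30.553048
  V(3,3) = exp(-r*dt) * [p*41.758356 + (1-p)*60.275617] = 49.182929; exercise = 51.611489; V(3,3) = max -> 51.611489
  V(2,0) = exp(-r*dt) * [p*0.000000 + (1-p)*7.931361] = 3.532088; exercise = 0.000000; V(2,0) = max -> 3.532088
  V(2,1) = exp(-r*dt) * [p*7.931361 + (1-p)*30.553048] = 17.849440; exercise = 17.810000; V(2,1) = max -> 17.849440
  V(2,2) = exp(-r*dt) * [p*30.553048 + (1-p)*51.611489] = 39.329796; exercise = 41.758356; V(2,2) = max -> 41.758356
  V(1,0) = exp(-r*dt) * [p*3.532088 + (1-p)*17.849440] = 9.838555; exercise = 3.318184; V(1,0) = max -> 9.838555
  V(1,1) = exp(-r*dt) * [p*17.849440 + (1-p)*41.758356] = 28.145588; exercise = 30.553048; V(1,1) = max -> 30.553048
  V(0,0) = exp(-r*dt) * [p*9.838555 + (1-p)*30.553048] = 18.869769; exercise = 17.810000; V(0,0) = max -> 18.869769


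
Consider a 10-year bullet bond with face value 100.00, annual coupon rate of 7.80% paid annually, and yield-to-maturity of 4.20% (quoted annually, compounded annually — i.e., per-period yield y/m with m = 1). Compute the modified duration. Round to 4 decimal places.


Answer: Modified duration = 7.3406

Derivation:
Coupon per period c = face * coupon_rate / m = 7.800000
Periods per year m = 1; per-period yield y/m = 0.042000
Number of cashflows N = 10
Cashflows (t years, CF_t, discount factor 1/(1+y/m)^(m*t), PV):
  t = 1.0000: CF_t = 7.800000, DF = 0.959693, PV = 7.485605
  t = 2.0000: CF_t = 7.800000, DF = 0.921010, PV = 7.183882
  t = 3.0000: CF_t = 7.800000, DF = 0.883887, PV = 6.894320
  t = 4.0000: CF_t = 7.800000, DF = 0.848260, PV = 6.616430
  t = 5.0000: CF_t = 7.800000, DF = 0.814069, PV = 6.349741
  t = 6.0000: CF_t = 7.800000, DF = 0.781257, PV = 6.093801
  t = 7.0000: CF_t = 7.800000, DF = 0.749766, PV = 5.848178
  t = 8.0000: CF_t = 7.800000, DF = 0.719545, PV = 5.612455
  t = 9.0000: CF_t = 7.800000, DF = 0.690543, PV = 5.386233
  t = 10.0000: CF_t = 107.800000, DF = 0.662709, PV = 71.440021
Price P = sum_t PV_t = 128.910665
First compute Macaulay numerator sum_t t * PV_t:
  t * PV_t at t = 1.0000: 7.485605
  t * PV_t at t = 2.0000: 14.367763
  t * PV_t at t = 3.0000: 20.682960
  t * PV_t at t = 4.0000: 26.465720
  t * PV_t at t = 5.0000: 31.748705
  t * PV_t at t = 6.0000: 36.562808
  t * PV_t at t = 7.0000: 40.937245
  t * PV_t at t = 8.0000: 44.899638
  t * PV_t at t = 9.0000: 48.476097
  t * PV_t at t = 10.0000: 714.400206
Macaulay duration D = 986.026746 / 128.910665 = 7.648915
Modified duration = D / (1 + y/m) = 7.648915 / (1 + 0.042000) = 7.340610


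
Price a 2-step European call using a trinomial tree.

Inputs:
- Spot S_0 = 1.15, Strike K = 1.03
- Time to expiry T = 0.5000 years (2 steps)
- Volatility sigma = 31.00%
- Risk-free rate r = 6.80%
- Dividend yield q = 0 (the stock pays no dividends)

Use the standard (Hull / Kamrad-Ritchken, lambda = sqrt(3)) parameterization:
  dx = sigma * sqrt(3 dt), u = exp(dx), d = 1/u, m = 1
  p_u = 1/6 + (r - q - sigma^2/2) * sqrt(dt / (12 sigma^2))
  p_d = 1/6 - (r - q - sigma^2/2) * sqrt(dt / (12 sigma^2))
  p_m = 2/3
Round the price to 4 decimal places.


Answer: Price = V(0,0) = 0.1935

Derivation:
dt = T/N = 0.250000; dx = sigma*sqrt(3*dt) = 0.268468
u = exp(dx) = 1.307959; d = 1/u = 0.764550
p_u = 0.175955, p_m = 0.666667, p_d = 0.157378
Discount per step: exp(-r*dt) = 0.983144
Stock lattice S(k, j) with j the centered position index:
  k=0: S(0,+0) = 1.1500
  k=1: S(1,-1) = 0.8792; S(1,+0) = 1.1500; S(1,+1) = 1.5042
  k=2: S(2,-2) = 0.6722; S(2,-1) = 0.8792; S(2,+0) = 1.1500; S(2,+1) = 1.5042; S(2,+2) = 1.9674
Terminal payoffs V(N, j) = max(S_T - K, 0):
  V(2,-2) = 0.000000; V(2,-1) = 0.000000; V(2,+0) = 0.120000; V(2,+1) = 0.474153; V(2,+2) = 0.937370
Backward induction: V(k, j) = exp(-r*dt) * [p_u * V(k+1, j+1) + p_m * V(k+1, j) + p_d * V(k+1, j-1)]
  V(1,-1) = exp(-r*dt) * [p_u*0.120000 + p_m*0.000000 + p_d*0.000000] = 0.020759
  V(1,+0) = exp(-r*dt) * [p_u*0.474153 + p_m*0.120000 + p_d*0.000000] = 0.160675
  V(1,+1) = exp(-r*dt) * [p_u*0.937370 + p_m*0.474153 + p_d*0.120000] = 0.491496
  V(0,+0) = exp(-r*dt) * [p_u*0.491496 + p_m*0.160675 + p_d*0.020759] = 0.193547


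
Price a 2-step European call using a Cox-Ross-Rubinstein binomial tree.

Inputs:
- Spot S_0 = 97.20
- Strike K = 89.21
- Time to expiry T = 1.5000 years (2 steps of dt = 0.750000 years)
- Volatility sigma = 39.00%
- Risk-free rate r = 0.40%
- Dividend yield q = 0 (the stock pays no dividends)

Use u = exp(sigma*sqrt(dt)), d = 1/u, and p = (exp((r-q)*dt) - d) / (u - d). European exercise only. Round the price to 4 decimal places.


Answer: Price = V(0,0) = 21.7808

Derivation:
dt = T/N = 0.750000
u = exp(sigma*sqrt(dt)) = 1.401790; d = 1/u = 0.713374
p = (exp((r-q)*dt) - d) / (u - d) = 0.420721
Discount per step: exp(-r*dt) = 0.997004
Stock lattice S(k, i) with i counting down-moves:
  k=0: S(0,0) = 97.2000
  k=1: S(1,0) = 136.2540; S(1,1) = 69.3399
  k=2: S(2,0) = 190.9994; S(2,1) = 97.2000; S(2,2) = 49.4653
Terminal payoffs V(N, i) = max(S_T - K, 0):
  V(2,0) = 101.789446; V(2,1) = 7.990000; V(2,2) = 0.000000
Backward induction: V(k, i) = exp(-r*dt) * [p * V(k+1, i) + (1-p) * V(k+1, i+1)].
  V(1,0) = exp(-r*dt) * [p*101.789446 + (1-p)*7.990000] = 47.311206
  V(1,1) = exp(-r*dt) * [p*7.990000 + (1-p)*0.000000] = 3.351487
  V(0,0) = exp(-r*dt) * [p*47.311206 + (1-p)*3.351487] = 21.780803


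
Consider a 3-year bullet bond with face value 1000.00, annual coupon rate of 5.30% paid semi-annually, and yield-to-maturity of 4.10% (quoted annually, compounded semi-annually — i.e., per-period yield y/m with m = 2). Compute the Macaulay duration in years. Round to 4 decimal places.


Answer: Macaulay duration = 2.8165 years

Derivation:
Coupon per period c = face * coupon_rate / m = 26.500000
Periods per year m = 2; per-period yield y/m = 0.020500
Number of cashflows N = 6
Cashflows (t years, CF_t, discount factor 1/(1+y/m)^(m*t), PV):
  t = 0.5000: CF_t = 26.500000, DF = 0.979912, PV = 25.967663
  t = 1.0000: CF_t = 26.500000, DF = 0.960227, PV = 25.446020
  t = 1.5000: CF_t = 26.500000, DF = 0.940938, PV = 24.934855
  t = 2.0000: CF_t = 26.500000, DF = 0.922036, PV = 24.433959
  t = 2.5000: CF_t = 26.500000, DF = 0.903514, PV = 23.943125
  t = 3.0000: CF_t = 1026.500000, DF = 0.885364, PV = 908.826327
Price P = sum_t PV_t = 1033.551948
Macaulay numerator sum_t t * PV_t:
  t * PV_t at t = 0.5000: 12.983831
  t * PV_t at t = 1.0000: 25.446020
  t * PV_t at t = 1.5000: 37.402282
  t * PV_t at t = 2.0000: 48.867918
  t * PV_t at t = 2.5000: 59.857812
  t * PV_t at t = 3.0000: 2726.478982
Macaulay duration D = (sum_t t * PV_t) / P = 2911.036845 / 1033.551948 = 2.816537


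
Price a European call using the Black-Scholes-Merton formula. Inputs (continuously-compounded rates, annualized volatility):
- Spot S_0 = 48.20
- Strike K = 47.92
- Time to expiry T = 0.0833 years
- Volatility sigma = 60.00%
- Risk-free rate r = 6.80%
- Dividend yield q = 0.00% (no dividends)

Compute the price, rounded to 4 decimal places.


d1 = (ln(S/K) + (r - q + 0.5*sigma^2) * T) / (sigma * sqrt(T)) = 0.15293873
d2 = d1 - sigma * sqrt(T) = -0.02023170
exp(-rT) = 0.99435161; exp(-qT) = 1.00000000
C = S_0 * exp(-qT) * N(d1) - K * exp(-rT) * N(d2)
N(d1) = 0.56077670; N(d2) = 0.49192927
C = 48.2000 * 1.00000000 * 0.56077670 - 47.9200 * 0.99435161 * 0.49192927 = 3.5893

Answer: Price = 3.5893


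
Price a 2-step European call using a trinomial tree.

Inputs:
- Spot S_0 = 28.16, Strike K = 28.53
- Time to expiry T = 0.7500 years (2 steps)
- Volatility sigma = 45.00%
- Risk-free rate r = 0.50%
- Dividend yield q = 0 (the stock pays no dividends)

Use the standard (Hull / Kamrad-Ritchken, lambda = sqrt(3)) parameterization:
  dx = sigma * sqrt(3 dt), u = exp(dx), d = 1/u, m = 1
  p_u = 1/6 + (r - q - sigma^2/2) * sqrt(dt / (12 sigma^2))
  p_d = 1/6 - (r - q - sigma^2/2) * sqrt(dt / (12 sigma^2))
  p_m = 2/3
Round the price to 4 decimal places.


dt = T/N = 0.375000; dx = sigma*sqrt(3*dt) = 0.477297
u = exp(dx) = 1.611712; d = 1/u = 0.620458
p_u = 0.128856, p_m = 0.666667, p_d = 0.204477
Discount per step: exp(-r*dt) = 0.998127
Stock lattice S(k, j) with j the centered position index:
  k=0: S(0,+0) = 28.1600
  k=1: S(1,-1) = 17.4721; S(1,+0) = 28.1600; S(1,+1) = 45.3858
  k=2: S(2,-2) = 10.8407; S(2,-1) = 17.4721; S(2,+0) = 28.1600; S(2,+1) = 45.3858; S(2,+2) = 73.1489
Terminal payoffs V(N, j) = max(S_T - K, 0):
  V(2,-2) = 0.000000; V(2,-1) = 0.000000; V(2,+0) = 0.000000; V(2,+1) = 16.855815; V(2,+2) = 44.618870
Backward induction: V(k, j) = exp(-r*dt) * [p_u * V(k+1, j+1) + p_m * V(k+1, j) + p_d * V(k+1, j-1)]
  V(1,-1) = exp(-r*dt) * [p_u*0.000000 + p_m*0.000000 + p_d*0.000000] = 0.000000
  V(1,+0) = exp(-r*dt) * [p_u*16.855815 + p_m*0.000000 + p_d*0.000000] = 2.167906
  V(1,+1) = exp(-r*dt) * [p_u*44.618870 + p_m*16.855815 + p_d*0.000000] = 16.954803
  V(0,+0) = exp(-r*dt) * [p_u*16.954803 + p_m*2.167906 + p_d*0.000000] = 3.623200

Answer: Price = V(0,0) = 3.6232


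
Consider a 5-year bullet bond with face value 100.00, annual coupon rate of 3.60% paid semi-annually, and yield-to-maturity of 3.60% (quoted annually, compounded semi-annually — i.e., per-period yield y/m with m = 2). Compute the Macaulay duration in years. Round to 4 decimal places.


Coupon per period c = face * coupon_rate / m = 1.800000
Periods per year m = 2; per-period yield y/m = 0.018000
Number of cashflows N = 10
Cashflows (t years, CF_t, discount factor 1/(1+y/m)^(m*t), PV):
  t = 0.5000: CF_t = 1.800000, DF = 0.982318, PV = 1.768173
  t = 1.0000: CF_t = 1.800000, DF = 0.964949, PV = 1.736909
  t = 1.5000: CF_t = 1.800000, DF = 0.947887, PV = 1.706197
  t = 2.0000: CF_t = 1.800000, DF = 0.931127, PV = 1.676028
  t = 2.5000: CF_t = 1.800000, DF = 0.914663, PV = 1.646393
  t = 3.0000: CF_t = 1.800000, DF = 0.898490, PV = 1.617282
  t = 3.5000: CF_t = 1.800000, DF = 0.882603, PV = 1.588686
  t = 4.0000: CF_t = 1.800000, DF = 0.866997, PV = 1.560595
  t = 4.5000: CF_t = 1.800000, DF = 0.851667, PV = 1.533001
  t = 5.0000: CF_t = 101.800000, DF = 0.836608, PV = 85.166735
Price P = sum_t PV_t = 100.000000
Macaulay numerator sum_t t * PV_t:
  t * PV_t at t = 0.5000: 0.884086
  t * PV_t at t = 1.0000: 1.736909
  t * PV_t at t = 1.5000: 2.559295
  t * PV_t at t = 2.0000: 3.352057
  t * PV_t at t = 2.5000: 4.115983
  t * PV_t at t = 3.0000: 4.851847
  t * PV_t at t = 3.5000: 5.560401
  t * PV_t at t = 4.0000: 6.242381
  t * PV_t at t = 4.5000: 6.898506
  t * PV_t at t = 5.0000: 425.833675
Macaulay duration D = (sum_t t * PV_t) / P = 462.035140 / 100.000000 = 4.620351

Answer: Macaulay duration = 4.6204 years


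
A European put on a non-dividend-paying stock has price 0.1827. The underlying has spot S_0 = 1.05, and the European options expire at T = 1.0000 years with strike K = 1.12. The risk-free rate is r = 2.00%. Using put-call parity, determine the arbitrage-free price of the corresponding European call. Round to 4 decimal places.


Answer: Call price = 0.1349

Derivation:
Put-call parity: C - P = S_0 * exp(-qT) - K * exp(-rT).
S_0 * exp(-qT) = 1.0500 * 1.00000000 = 1.05000000
K * exp(-rT) = 1.1200 * 0.98019867 = 1.09782251
C = P + S*exp(-qT) - K*exp(-rT)
C = 0.1827 + 1.05000000 - 1.09782251 = 0.1349


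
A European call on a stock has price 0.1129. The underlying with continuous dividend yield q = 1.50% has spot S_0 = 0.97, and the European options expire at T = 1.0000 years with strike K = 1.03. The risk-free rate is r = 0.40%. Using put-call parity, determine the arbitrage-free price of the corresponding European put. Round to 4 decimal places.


Put-call parity: C - P = S_0 * exp(-qT) - K * exp(-rT).
S_0 * exp(-qT) = 0.9700 * 0.98511194 = 0.95555858
K * exp(-rT) = 1.0300 * 0.99600799 = 1.02588823
P = C - S*exp(-qT) + K*exp(-rT)
P = 0.1129 - 0.95555858 + 1.02588823 = 0.1832

Answer: Put price = 0.1832


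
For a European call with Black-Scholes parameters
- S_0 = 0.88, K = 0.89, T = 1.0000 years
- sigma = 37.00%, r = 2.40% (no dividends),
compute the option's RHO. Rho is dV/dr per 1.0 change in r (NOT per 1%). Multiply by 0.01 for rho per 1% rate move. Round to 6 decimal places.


Answer: Rho = 0.382414

Derivation:
d1 = 0.2193255263; d2 = -0.1506744737
phi(d1) = 0.3894614559; exp(-qT) = 1.0000000000; exp(-rT) = 0.9762857098
N(d2) = 0.4401162552
Rho = K*T*exp(-rT)*N(d2) = 0.8900 * 1.0000 * 0.9762857098 * 0.4401162552 = 0.382414


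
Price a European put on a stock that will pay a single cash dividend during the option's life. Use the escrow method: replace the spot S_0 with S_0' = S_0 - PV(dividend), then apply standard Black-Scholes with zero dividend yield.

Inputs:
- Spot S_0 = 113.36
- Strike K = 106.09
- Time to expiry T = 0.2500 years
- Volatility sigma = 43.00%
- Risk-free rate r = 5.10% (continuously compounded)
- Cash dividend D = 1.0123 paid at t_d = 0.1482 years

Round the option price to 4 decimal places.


Answer: Price = 5.9759

Derivation:
PV(D) = D * exp(-r * t_d) = 1.0123 * 0.99247029 = 1.00467768
S_0' = S_0 - PV(D) = 113.3600 - 1.00467768 = 112.35532232
d1 = (ln(S_0'/K) + (r + sigma^2/2)*T) / (sigma*sqrt(T)) = 0.43367944
d2 = d1 - sigma*sqrt(T) = 0.21867944
exp(-rT) = 0.98733094
N(-d1) = 0.33226062; N(-d2) = 0.41344988
P = K * exp(-rT) * N(-d2) - S_0' * N(-d1) = 106.0900 * 0.98733094 * 0.41344988 - 112.35532232 * 0.33226062 = 5.9759


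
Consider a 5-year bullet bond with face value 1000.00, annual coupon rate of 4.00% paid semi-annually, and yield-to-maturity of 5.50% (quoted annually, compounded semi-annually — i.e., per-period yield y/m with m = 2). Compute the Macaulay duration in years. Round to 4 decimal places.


Coupon per period c = face * coupon_rate / m = 20.000000
Periods per year m = 2; per-period yield y/m = 0.027500
Number of cashflows N = 10
Cashflows (t years, CF_t, discount factor 1/(1+y/m)^(m*t), PV):
  t = 0.5000: CF_t = 20.000000, DF = 0.973236, PV = 19.464720
  t = 1.0000: CF_t = 20.000000, DF = 0.947188, PV = 18.943767
  t = 1.5000: CF_t = 20.000000, DF = 0.921838, PV = 18.436756
  t = 2.0000: CF_t = 20.000000, DF = 0.897166, PV = 17.943315
  t = 2.5000: CF_t = 20.000000, DF = 0.873154, PV = 17.463080
  t = 3.0000: CF_t = 20.000000, DF = 0.849785, PV = 16.995698
  t = 3.5000: CF_t = 20.000000, DF = 0.827041, PV = 16.540826
  t = 4.0000: CF_t = 20.000000, DF = 0.804906, PV = 16.098127
  t = 4.5000: CF_t = 20.000000, DF = 0.783364, PV = 15.667277
  t = 5.0000: CF_t = 1020.000000, DF = 0.762398, PV = 777.645864
Price P = sum_t PV_t = 935.199429
Macaulay numerator sum_t t * PV_t:
  t * PV_t at t = 0.5000: 9.732360
  t * PV_t at t = 1.0000: 18.943767
  t * PV_t at t = 1.5000: 27.655134
  t * PV_t at t = 2.0000: 35.886629
  t * PV_t at t = 2.5000: 43.657700
  t * PV_t at t = 3.0000: 50.987095
  t * PV_t at t = 3.5000: 57.892889
  t * PV_t at t = 4.0000: 64.392508
  t * PV_t at t = 4.5000: 70.502746
  t * PV_t at t = 5.0000: 3888.229318
Macaulay duration D = (sum_t t * PV_t) / P = 4267.880147 / 935.199429 = 4.563604

Answer: Macaulay duration = 4.5636 years


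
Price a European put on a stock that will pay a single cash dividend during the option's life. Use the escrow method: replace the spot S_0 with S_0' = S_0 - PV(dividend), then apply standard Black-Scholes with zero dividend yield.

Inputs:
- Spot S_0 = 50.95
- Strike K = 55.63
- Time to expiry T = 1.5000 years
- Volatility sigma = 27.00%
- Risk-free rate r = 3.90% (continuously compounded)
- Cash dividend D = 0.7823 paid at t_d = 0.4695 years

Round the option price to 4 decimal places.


PV(D) = D * exp(-r * t_d) = 0.7823 * 0.98185612 = 0.76810604
S_0' = S_0 - PV(D) = 50.9500 - 0.76810604 = 50.18189396
d1 = (ln(S_0'/K) + (r + sigma^2/2)*T) / (sigma*sqrt(T)) = 0.03056316
d2 = d1 - sigma*sqrt(T) = -0.30011796
exp(-rT) = 0.94317824
N(-d1) = 0.48780896; N(-d2) = 0.61795641
P = K * exp(-rT) * N(-d2) - S_0' * N(-d1) = 55.6300 * 0.94317824 * 0.61795641 - 50.18189396 * 0.48780896 = 7.9444

Answer: Price = 7.9444


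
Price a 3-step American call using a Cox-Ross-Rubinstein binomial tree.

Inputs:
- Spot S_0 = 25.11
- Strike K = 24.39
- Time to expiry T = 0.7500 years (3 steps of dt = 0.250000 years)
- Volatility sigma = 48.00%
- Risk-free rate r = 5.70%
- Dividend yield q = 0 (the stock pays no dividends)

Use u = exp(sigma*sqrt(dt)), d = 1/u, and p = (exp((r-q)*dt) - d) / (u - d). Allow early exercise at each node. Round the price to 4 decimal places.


dt = T/N = 0.250000
u = exp(sigma*sqrt(dt)) = 1.271249; d = 1/u = 0.786628
p = (exp((r-q)*dt) - d) / (u - d) = 0.469901
Discount per step: exp(-r*dt) = 0.985851
Stock lattice S(k, i) with i counting down-moves:
  k=0: S(0,0) = 25.1100
  k=1: S(1,0) = 31.9211; S(1,1) = 19.7522
  k=2: S(2,0) = 40.5796; S(2,1) = 25.1100; S(2,2) = 15.5377
  k=3: S(3,0) = 51.5868; S(3,1) = 31.9211; S(3,2) = 19.7522; S(3,3) = 12.2223
Terminal payoffs V(N, i) = max(S_T - K, 0):
  V(3,0) = 27.196818; V(3,1) = 7.531066; V(3,2) = 0.000000; V(3,3) = 0.000000
Backward induction: V(k, i) = exp(-r*dt) * [p * V(k+1, i) + (1-p) * V(k+1, i+1)]; then take max(V_cont, immediate exercise) for American.
  V(2,0) = exp(-r*dt) * [p*27.196818 + (1-p)*7.531066] = 16.534721; exercise = 16.189628; V(2,0) = max -> 16.534721
  V(2,1) = exp(-r*dt) * [p*7.531066 + (1-p)*0.000000] = 3.488786; exercise = 0.720000; V(2,1) = max -> 3.488786
  V(2,2) = exp(-r*dt) * [p*0.000000 + (1-p)*0.000000] = 0.000000; exercise = 0.000000; V(2,2) = max -> 0.000000
  V(1,0) = exp(-r*dt) * [p*16.534721 + (1-p)*3.488786] = 9.482988; exercise = 7.531066; V(1,0) = max -> 9.482988
  V(1,1) = exp(-r*dt) * [p*3.488786 + (1-p)*0.000000] = 1.616190; exercise = 0.000000; V(1,1) = max -> 1.616190
  V(0,0) = exp(-r*dt) * [p*9.482988 + (1-p)*1.616190] = 5.237637; exercise = 0.720000; V(0,0) = max -> 5.237637

Answer: Price = V(0,0) = 5.2376


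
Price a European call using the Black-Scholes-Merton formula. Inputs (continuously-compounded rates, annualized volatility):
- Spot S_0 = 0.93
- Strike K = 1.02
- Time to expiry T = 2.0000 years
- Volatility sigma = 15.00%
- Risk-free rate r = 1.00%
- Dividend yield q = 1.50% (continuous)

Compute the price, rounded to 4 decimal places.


d1 = (ln(S/K) + (r - q + 0.5*sigma^2) * T) / (sigma * sqrt(T)) = -0.37652644
d2 = d1 - sigma * sqrt(T) = -0.58865848
exp(-rT) = 0.98019867; exp(-qT) = 0.97044553
C = S_0 * exp(-qT) * N(d1) - K * exp(-rT) * N(d2)
N(d1) = 0.35326278; N(d2) = 0.27804520
C = 0.9300 * 0.97044553 * 0.35326278 - 1.0200 * 0.98019867 * 0.27804520 = 0.0408

Answer: Price = 0.0408


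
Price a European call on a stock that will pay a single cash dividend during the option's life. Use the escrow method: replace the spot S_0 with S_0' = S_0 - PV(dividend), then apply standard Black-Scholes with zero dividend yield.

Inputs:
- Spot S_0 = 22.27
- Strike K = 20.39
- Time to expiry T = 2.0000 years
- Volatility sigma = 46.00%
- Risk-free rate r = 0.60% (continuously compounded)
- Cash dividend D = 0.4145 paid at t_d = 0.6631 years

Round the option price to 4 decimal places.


PV(D) = D * exp(-r * t_d) = 0.4145 * 0.99602930 = 0.41285415
S_0' = S_0 - PV(D) = 22.2700 - 0.41285415 = 21.85714585
d1 = (ln(S_0'/K) + (r + sigma^2/2)*T) / (sigma*sqrt(T)) = 0.45052436
d2 = d1 - sigma*sqrt(T) = -0.20001388
exp(-rT) = 0.98807171
N(d1) = 0.67383380; N(d2) = 0.42073486
C = S_0' * N(d1) - K * exp(-rT) * N(d2) = 21.85714585 * 0.67383380 - 20.3900 * 0.98807171 * 0.42073486 = 6.2516

Answer: Price = 6.2516


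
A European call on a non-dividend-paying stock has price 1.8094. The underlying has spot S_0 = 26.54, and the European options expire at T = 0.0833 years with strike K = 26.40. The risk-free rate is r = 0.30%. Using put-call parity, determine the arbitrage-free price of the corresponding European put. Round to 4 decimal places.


Answer: Put price = 1.6628

Derivation:
Put-call parity: C - P = S_0 * exp(-qT) - K * exp(-rT).
S_0 * exp(-qT) = 26.5400 * 1.00000000 = 26.54000000
K * exp(-rT) = 26.4000 * 0.99975013 = 26.39340346
P = C - S*exp(-qT) + K*exp(-rT)
P = 1.8094 - 26.54000000 + 26.39340346 = 1.6628


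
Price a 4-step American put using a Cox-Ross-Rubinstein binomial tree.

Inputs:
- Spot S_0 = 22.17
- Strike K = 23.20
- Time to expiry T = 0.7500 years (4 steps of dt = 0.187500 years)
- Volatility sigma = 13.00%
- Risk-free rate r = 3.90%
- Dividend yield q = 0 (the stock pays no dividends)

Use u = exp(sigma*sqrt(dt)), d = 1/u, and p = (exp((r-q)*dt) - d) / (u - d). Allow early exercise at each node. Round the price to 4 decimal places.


Answer: Price = V(0,0) = 1.3660

Derivation:
dt = T/N = 0.187500
u = exp(sigma*sqrt(dt)) = 1.057906; d = 1/u = 0.945263
p = (exp((r-q)*dt) - d) / (u - d) = 0.551086
Discount per step: exp(-r*dt) = 0.992714
Stock lattice S(k, i) with i counting down-moves:
  k=0: S(0,0) = 22.1700
  k=1: S(1,0) = 23.4538; S(1,1) = 20.9565
  k=2: S(2,0) = 24.8119; S(2,1) = 22.1700; S(2,2) = 19.8094
  k=3: S(3,0) = 26.2487; S(3,1) = 23.4538; S(3,2) = 20.9565; S(3,3) = 18.7251
  k=4: S(4,0) = 27.7686; S(4,1) = 24.8119; S(4,2) = 22.1700; S(4,3) = 19.8094; S(4,4) = 17.7002
Terminal payoffs V(N, i) = max(K - S_T, 0):
  V(4,0) = 0.000000; V(4,1) = 0.000000; V(4,2) = 1.030000; V(4,3) = 3.390597; V(4,4) = 5.499845
Backward induction: V(k, i) = exp(-r*dt) * [p * V(k+1, i) + (1-p) * V(k+1, i+1)]; then take max(V_cont, immediate exercise) for American.
  V(3,0) = exp(-r*dt) * [p*0.000000 + (1-p)*0.000000] = 0.000000; exercise = 0.000000; V(3,0) = max -> 0.000000
  V(3,1) = exp(-r*dt) * [p*0.000000 + (1-p)*1.030000] = 0.459012; exercise = 0.000000; V(3,1) = max -> 0.459012
  V(3,2) = exp(-r*dt) * [p*1.030000 + (1-p)*3.390597] = 2.074479; exercise = 2.243510; V(3,2) = max -> 2.243510
  V(3,3) = exp(-r*dt) * [p*3.390597 + (1-p)*5.499845] = 4.305865; exercise = 4.474896; V(3,3) = max -> 4.474896
  V(2,0) = exp(-r*dt) * [p*0.000000 + (1-p)*0.459012] = 0.204556; exercise = 0.000000; V(2,0) = max -> 0.204556
  V(2,1) = exp(-r*dt) * [p*0.459012 + (1-p)*2.243510] = 1.250917; exercise = 1.030000; V(2,1) = max -> 1.250917
  V(2,2) = exp(-r*dt) * [p*2.243510 + (1-p)*4.474896] = 3.221566; exercise = 3.390597; V(2,2) = max -> 3.390597
  V(1,0) = exp(-r*dt) * [p*0.204556 + (1-p)*1.250917] = 0.669369; exercise = 0.000000; V(1,0) = max -> 0.669369
  V(1,1) = exp(-r*dt) * [p*1.250917 + (1-p)*3.390597] = 2.195336; exercise = 2.243510; V(1,1) = max -> 2.243510
  V(0,0) = exp(-r*dt) * [p*0.669369 + (1-p)*2.243510] = 1.365997; exercise = 1.030000; V(0,0) = max -> 1.365997


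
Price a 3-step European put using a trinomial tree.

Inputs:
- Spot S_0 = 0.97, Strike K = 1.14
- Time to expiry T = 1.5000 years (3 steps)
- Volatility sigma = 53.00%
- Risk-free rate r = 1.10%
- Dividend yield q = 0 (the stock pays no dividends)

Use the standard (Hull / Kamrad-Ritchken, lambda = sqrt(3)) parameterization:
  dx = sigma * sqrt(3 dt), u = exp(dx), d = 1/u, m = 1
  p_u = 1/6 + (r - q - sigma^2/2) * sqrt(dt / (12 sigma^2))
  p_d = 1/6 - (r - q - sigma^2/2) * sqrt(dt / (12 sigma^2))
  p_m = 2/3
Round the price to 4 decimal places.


Answer: Price = V(0,0) = 0.3472

Derivation:
dt = T/N = 0.500000; dx = sigma*sqrt(3*dt) = 0.649115
u = exp(dx) = 1.913846; d = 1/u = 0.522508
p_u = 0.116810, p_m = 0.666667, p_d = 0.216523
Discount per step: exp(-r*dt) = 0.994515
Stock lattice S(k, j) with j the centered position index:
  k=0: S(0,+0) = 0.9700
  k=1: S(1,-1) = 0.5068; S(1,+0) = 0.9700; S(1,+1) = 1.8564
  k=2: S(2,-2) = 0.2648; S(2,-1) = 0.5068; S(2,+0) = 0.9700; S(2,+1) = 1.8564; S(2,+2) = 3.5529
  k=3: S(3,-3) = 0.1384; S(3,-2) = 0.2648; S(3,-1) = 0.5068; S(3,+0) = 0.9700; S(3,+1) = 1.8564; S(3,+2) = 3.5529; S(3,+3) = 6.7997
Terminal payoffs V(N, j) = max(K - S_T, 0):
  V(3,-3) = 1.001627; V(3,-2) = 0.875176; V(3,-1) = 0.633167; V(3,+0) = 0.170000; V(3,+1) = 0.000000; V(3,+2) = 0.000000; V(3,+3) = 0.000000
Backward induction: V(k, j) = exp(-r*dt) * [p_u * V(k+1, j+1) + p_m * V(k+1, j) + p_d * V(k+1, j-1)]
  V(2,-2) = exp(-r*dt) * [p_u*0.633167 + p_m*0.875176 + p_d*1.001627] = 0.869491
  V(2,-1) = exp(-r*dt) * [p_u*0.170000 + p_m*0.633167 + p_d*0.875176] = 0.628001
  V(2,+0) = exp(-r*dt) * [p_u*0.000000 + p_m*0.170000 + p_d*0.633167] = 0.249055
  V(2,+1) = exp(-r*dt) * [p_u*0.000000 + p_m*0.000000 + p_d*0.170000] = 0.036607
  V(2,+2) = exp(-r*dt) * [p_u*0.000000 + p_m*0.000000 + p_d*0.000000] = 0.000000
  V(1,-1) = exp(-r*dt) * [p_u*0.249055 + p_m*0.628001 + p_d*0.869491] = 0.632536
  V(1,+0) = exp(-r*dt) * [p_u*0.036607 + p_m*0.249055 + p_d*0.628001] = 0.304610
  V(1,+1) = exp(-r*dt) * [p_u*0.000000 + p_m*0.036607 + p_d*0.249055] = 0.077901
  V(0,+0) = exp(-r*dt) * [p_u*0.077901 + p_m*0.304610 + p_d*0.632536] = 0.347216


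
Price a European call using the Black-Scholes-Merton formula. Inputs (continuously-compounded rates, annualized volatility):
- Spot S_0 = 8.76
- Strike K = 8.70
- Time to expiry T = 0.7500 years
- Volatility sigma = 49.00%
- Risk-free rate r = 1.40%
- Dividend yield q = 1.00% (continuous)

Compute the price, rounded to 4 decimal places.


d1 = (ln(S/K) + (r - q + 0.5*sigma^2) * T) / (sigma * sqrt(T)) = 0.23544198
d2 = d1 - sigma * sqrt(T) = -0.18891047
exp(-rT) = 0.98955493; exp(-qT) = 0.99252805
C = S_0 * exp(-qT) * N(d1) - K * exp(-rT) * N(d2)
N(d1) = 0.59306715; N(d2) = 0.42508149
C = 8.7600 * 0.99252805 * 0.59306715 - 8.7000 * 0.98955493 * 0.42508149 = 1.4969

Answer: Price = 1.4969


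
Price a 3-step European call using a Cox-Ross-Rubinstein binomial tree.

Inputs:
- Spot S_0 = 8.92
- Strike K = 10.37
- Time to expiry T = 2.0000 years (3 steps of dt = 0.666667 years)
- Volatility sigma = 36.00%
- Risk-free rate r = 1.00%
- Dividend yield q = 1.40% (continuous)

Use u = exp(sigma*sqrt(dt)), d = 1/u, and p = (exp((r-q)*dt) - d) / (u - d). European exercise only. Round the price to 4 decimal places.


dt = T/N = 0.666667
u = exp(sigma*sqrt(dt)) = 1.341702; d = 1/u = 0.745322
p = (exp((r-q)*dt) - d) / (u - d) = 0.422574
Discount per step: exp(-r*dt) = 0.993356
Stock lattice S(k, i) with i counting down-moves:
  k=0: S(0,0) = 8.9200
  k=1: S(1,0) = 11.9680; S(1,1) = 6.6483
  k=2: S(2,0) = 16.0575; S(2,1) = 8.9200; S(2,2) = 4.9551
  k=3: S(3,0) = 21.5443; S(3,1) = 11.9680; S(3,2) = 6.6483; S(3,3) = 3.6931
Terminal payoffs V(N, i) = max(S_T - K, 0):
  V(3,0) = 11.174321; V(3,1) = 1.597980; V(3,2) = 0.000000; V(3,3) = 0.000000
Backward induction: V(k, i) = exp(-r*dt) * [p * V(k+1, i) + (1-p) * V(k+1, i+1)].
  V(2,0) = exp(-r*dt) * [p*11.174321 + (1-p)*1.597980] = 5.607190
  V(2,1) = exp(-r*dt) * [p*1.597980 + (1-p)*0.000000] = 0.670778
  V(2,2) = exp(-r*dt) * [p*0.000000 + (1-p)*0.000000] = 0.000000
  V(1,0) = exp(-r*dt) * [p*5.607190 + (1-p)*0.670778] = 2.738462
  V(1,1) = exp(-r*dt) * [p*0.670778 + (1-p)*0.000000] = 0.281570
  V(0,0) = exp(-r*dt) * [p*2.738462 + (1-p)*0.281570] = 1.311021

Answer: Price = V(0,0) = 1.3110
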